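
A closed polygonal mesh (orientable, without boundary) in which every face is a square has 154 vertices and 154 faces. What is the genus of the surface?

Every face is a square, so 2E = 4·154 = 616, giving E = 308.
χ = V − E + F = 154 − 308 + 154 = 0.
For a closed orientable surface χ = 2 − 2g, so g = (2 − (0))/2 = 1.

1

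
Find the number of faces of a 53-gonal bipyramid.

A bipyramid over an n-gon has 2n triangular faces and n + 2 vertices: V = 53 + 2 = 55, E = 3·53 = 159, F = 2·53 = 106.
Check: V − E + F = 55 − 159 + 106 = 2.

106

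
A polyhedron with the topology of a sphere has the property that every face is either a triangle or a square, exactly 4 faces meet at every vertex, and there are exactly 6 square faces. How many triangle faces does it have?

8

Let x be the number of triangles; then F = 6 + x.
Edge–face incidences: 2E = 4·6 + 3·x = 24 + 3x.
Every vertex has degree 4, so 4V = 2E.
Euler: V − E + F = 2 ⇒ (2E)/4 − E + (6 + x) = 2.
Multiply by 8: 2·(2E) − 4·(2E) + 8·(6 + x) = 16, i.e. 48 + 8x − 2·(24 + 3x) = 16.
Collecting terms: 2x = 16, so x = 8.
Then 2E = 24 + 3·8 = 48, so E = 24, V = 2E/4 = 12, F = 6 + 8 = 14.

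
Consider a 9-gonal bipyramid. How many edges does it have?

A bipyramid over an n-gon has 2n triangular faces and n + 2 vertices: V = 9 + 2 = 11, E = 3·9 = 27, F = 2·9 = 18.

27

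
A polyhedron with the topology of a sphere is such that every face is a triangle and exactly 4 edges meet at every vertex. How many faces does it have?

Each face has 3 edges and each edge borders two faces, so 2E = 3F.
Each vertex has degree 4, so 4V = 2E and hence V = 3F/4.
Euler: V − E + F = 2 ⇒ (3F/4) − (3F/2) + F = 2.
Multiply by 8: (6 − 12 + 8)F = 16, i.e. 2F = 16.
So F = 8, E = 3·8/2 = 12, V = 3·8/4 = 6.

8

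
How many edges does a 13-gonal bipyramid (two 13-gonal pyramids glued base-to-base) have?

39

A bipyramid over an n-gon has 2n triangular faces and n + 2 vertices: V = 13 + 2 = 15, E = 3·13 = 39, F = 2·13 = 26.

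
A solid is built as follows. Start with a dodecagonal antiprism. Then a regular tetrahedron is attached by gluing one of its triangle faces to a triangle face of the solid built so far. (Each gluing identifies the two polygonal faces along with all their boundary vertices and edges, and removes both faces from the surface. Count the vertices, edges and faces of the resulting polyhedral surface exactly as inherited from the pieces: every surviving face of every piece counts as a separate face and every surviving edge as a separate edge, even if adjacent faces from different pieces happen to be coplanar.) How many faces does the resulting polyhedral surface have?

28

A dodecagonal antiprism: V=24, E=48, F=26.
Attach a regular tetrahedron (V=4, E=6, F=4) along a 3-gon: merge 3 vertices and 3 edges, delete both glued faces → V=25, E=51, F=28.
Check: V − E + F = 25 − 51 + 28 = 2.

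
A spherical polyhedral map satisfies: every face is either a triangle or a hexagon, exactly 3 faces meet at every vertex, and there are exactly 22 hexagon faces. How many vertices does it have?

Let x be the number of triangles; then F = 22 + x.
Edge–face incidences: 2E = 6·22 + 3·x = 132 + 3x.
Every vertex has degree 3, so 3V = 2E.
Euler: V − E + F = 2 ⇒ (2E)/3 − E + (22 + x) = 2.
Multiply by 6: 2·(2E) − 3·(2E) + 6·(22 + x) = 12, i.e. 132 + 6x − (132 + 3x) = 12.
Collecting terms: 3x = 12, so x = 4.
Then 2E = 132 + 3·4 = 144, so E = 72, V = 2E/3 = 48, F = 22 + 4 = 26.

48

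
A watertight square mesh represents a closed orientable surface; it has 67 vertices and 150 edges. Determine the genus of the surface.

Every face is a square and each edge borders two faces, so 4F = 2·150, giving F = 75.
χ = V − E + F = 67 − 150 + 75 = -8.
For a closed orientable surface χ = 2 − 2g, so g = (2 − (-8))/2 = 5.

5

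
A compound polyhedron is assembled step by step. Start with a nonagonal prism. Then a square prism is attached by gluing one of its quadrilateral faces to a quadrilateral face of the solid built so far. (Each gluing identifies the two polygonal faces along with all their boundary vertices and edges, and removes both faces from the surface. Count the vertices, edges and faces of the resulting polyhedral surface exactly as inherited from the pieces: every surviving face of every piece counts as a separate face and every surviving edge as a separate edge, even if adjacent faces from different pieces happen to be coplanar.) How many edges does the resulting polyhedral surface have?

A nonagonal prism: V=18, E=27, F=11.
Attach a square prism (V=8, E=12, F=6) along a 4-gon: merge 4 vertices and 4 edges, delete both glued faces → V=22, E=35, F=15.
Check: V − E + F = 22 − 35 + 15 = 2.

35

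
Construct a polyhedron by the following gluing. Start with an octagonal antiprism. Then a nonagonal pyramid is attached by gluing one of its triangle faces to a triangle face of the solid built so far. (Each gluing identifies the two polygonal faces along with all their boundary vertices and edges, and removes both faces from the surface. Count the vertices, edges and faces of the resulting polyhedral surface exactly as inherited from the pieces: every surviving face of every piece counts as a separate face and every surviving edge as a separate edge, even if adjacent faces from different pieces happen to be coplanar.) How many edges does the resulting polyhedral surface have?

An octagonal antiprism: V=16, E=32, F=18.
Attach a nonagonal pyramid (V=10, E=18, F=10) along a 3-gon: merge 3 vertices and 3 edges, delete both glued faces → V=23, E=47, F=26.
Check: V − E + F = 23 − 47 + 26 = 2.

47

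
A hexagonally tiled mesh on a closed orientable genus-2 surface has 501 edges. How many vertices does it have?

χ = 2 − 2·2 = -2, and every face is a hexagon so 6F = 2E.
F = 2E/6 = 167. Then V = -2 + E − F = -2 + 501 − 167 = 332.

332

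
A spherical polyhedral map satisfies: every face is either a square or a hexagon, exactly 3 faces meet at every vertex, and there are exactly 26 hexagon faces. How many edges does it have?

Let x be the number of squares; then F = 26 + x.
Edge–face incidences: 2E = 6·26 + 4·x = 156 + 4x.
Every vertex has degree 3, so 3V = 2E.
Euler: V − E + F = 2 ⇒ (2E)/3 − E + (26 + x) = 2.
Multiply by 6: 2·(2E) − 3·(2E) + 6·(26 + x) = 12, i.e. 156 + 6x − (156 + 4x) = 12.
Collecting terms: 2x = 12, so x = 6.
Then 2E = 156 + 4·6 = 180, so E = 90, V = 2E/3 = 60, F = 26 + 6 = 32.

90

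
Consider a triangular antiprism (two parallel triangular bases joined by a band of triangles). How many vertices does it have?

An antiprism on an n-gon has two n-gon caps and 2n triangles: V = 2·3 = 6, E = 4·3 = 12, F = 2·3 + 2 = 8.
Check: V − E + F = 6 − 12 + 8 = 2.

6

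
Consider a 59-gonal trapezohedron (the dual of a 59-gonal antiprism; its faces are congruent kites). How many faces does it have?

The n-trapezohedron (dual of the n-antiprism) has V = 2·59 + 2 = 120, E = 4·59 = 236, F = 2·59 = 118.

118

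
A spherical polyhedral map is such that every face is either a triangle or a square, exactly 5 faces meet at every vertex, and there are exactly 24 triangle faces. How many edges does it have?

Let x be the number of squares; then F = 24 + x.
Edge–face incidences: 2E = 3·24 + 4·x = 72 + 4x.
Every vertex has degree 5, so 5V = 2E.
Euler: V − E + F = 2 ⇒ (2E)/5 − E + (24 + x) = 2.
Multiply by 10: 2·(2E) − 5·(2E) + 10·(24 + x) = 20, i.e. 240 + 10x − 3·(72 + 4x) = 20.
Collecting terms: −2x + 24 = 20, so −2x = −4, so x = 2.
Then 2E = 72 + 4·2 = 80, so E = 40, V = 2E/5 = 16, F = 24 + 2 = 26.

40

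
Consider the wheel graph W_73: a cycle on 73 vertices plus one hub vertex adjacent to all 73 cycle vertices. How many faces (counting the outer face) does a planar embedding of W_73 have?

W_73 has V = 73 + 1 = 74 vertices and E = 2·73 = 146 edges.
By Euler's formula F = 2 − V + E = 2 − 74 + 146 = 74.

74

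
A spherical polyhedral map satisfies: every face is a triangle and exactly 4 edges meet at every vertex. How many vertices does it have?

6

Each face has 3 edges and each edge borders two faces, so 2E = 3F.
Each vertex has degree 4, so 4V = 2E and hence V = 3F/4.
Euler: V − E + F = 2 ⇒ (3F/4) − (3F/2) + F = 2.
Multiply by 8: (6 − 12 + 8)F = 16, i.e. 2F = 16.
So F = 8, E = 3·8/2 = 12, V = 3·8/4 = 6.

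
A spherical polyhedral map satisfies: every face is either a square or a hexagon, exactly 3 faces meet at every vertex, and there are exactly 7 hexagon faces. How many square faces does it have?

6

Let x be the number of squares; then F = 7 + x.
Edge–face incidences: 2E = 6·7 + 4·x = 42 + 4x.
Every vertex has degree 3, so 3V = 2E.
Euler: V − E + F = 2 ⇒ (2E)/3 − E + (7 + x) = 2.
Multiply by 6: 2·(2E) − 3·(2E) + 6·(7 + x) = 12, i.e. 42 + 6x − (42 + 4x) = 12.
Collecting terms: 2x = 12, so x = 6.
Then 2E = 42 + 4·6 = 66, so E = 33, V = 2E/3 = 22, F = 7 + 6 = 13.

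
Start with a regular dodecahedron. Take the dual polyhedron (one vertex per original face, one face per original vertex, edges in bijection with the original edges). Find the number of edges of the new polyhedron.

The base solid has V = 20, E = 30, F = 12.
The dual swaps V and F and preserves E: V′ = F = 12, E′ = E = 30, F′ = V = 20.

30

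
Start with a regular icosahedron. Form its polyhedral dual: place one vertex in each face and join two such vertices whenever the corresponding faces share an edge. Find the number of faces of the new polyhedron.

The base solid has V = 12, E = 30, F = 20.
The dual swaps V and F and preserves E: V′ = F = 20, E′ = E = 30, F′ = V = 12.

12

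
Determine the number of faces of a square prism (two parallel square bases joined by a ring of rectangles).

A prism on an n-gon has two n-gon bases and n rectangular sides: V = 2·4 = 8, E = 3·4 = 12, F = 4 + 2 = 6.
Check: V − E + F = 8 − 12 + 6 = 2.

6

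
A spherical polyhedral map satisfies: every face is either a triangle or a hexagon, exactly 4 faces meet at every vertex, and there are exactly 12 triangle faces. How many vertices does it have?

12

Let x be the number of hexagons; then F = 12 + x.
Edge–face incidences: 2E = 3·12 + 6·x = 36 + 6x.
Every vertex has degree 4, so 4V = 2E.
Euler: V − E + F = 2 ⇒ (2E)/4 − E + (12 + x) = 2.
Multiply by 8: 2·(2E) − 4·(2E) + 8·(12 + x) = 16, i.e. 96 + 8x − 2·(36 + 6x) = 16.
Collecting terms: −4x + 24 = 16, so −4x = −8, so x = 2.
Then 2E = 36 + 6·2 = 48, so E = 24, V = 2E/4 = 12, F = 12 + 2 = 14.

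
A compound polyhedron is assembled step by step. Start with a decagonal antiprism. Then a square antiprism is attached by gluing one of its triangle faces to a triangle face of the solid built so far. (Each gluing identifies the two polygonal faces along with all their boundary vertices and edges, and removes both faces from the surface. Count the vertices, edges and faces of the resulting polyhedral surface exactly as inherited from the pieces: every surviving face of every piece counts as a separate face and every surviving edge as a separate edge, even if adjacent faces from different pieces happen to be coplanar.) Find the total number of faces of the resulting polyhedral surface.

30

A decagonal antiprism: V=20, E=40, F=22.
Attach a square antiprism (V=8, E=16, F=10) along a 3-gon: merge 3 vertices and 3 edges, delete both glued faces → V=25, E=53, F=30.
Check: V − E + F = 25 − 53 + 30 = 2.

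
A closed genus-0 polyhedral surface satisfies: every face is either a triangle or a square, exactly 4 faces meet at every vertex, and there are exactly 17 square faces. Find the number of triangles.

8

Let x be the number of triangles; then F = 17 + x.
Edge–face incidences: 2E = 4·17 + 3·x = 68 + 3x.
Every vertex has degree 4, so 4V = 2E.
Euler: V − E + F = 2 ⇒ (2E)/4 − E + (17 + x) = 2.
Multiply by 8: 2·(2E) − 4·(2E) + 8·(17 + x) = 16, i.e. 136 + 8x − 2·(68 + 3x) = 16.
Collecting terms: 2x = 16, so x = 8.
Then 2E = 68 + 3·8 = 92, so E = 46, V = 2E/4 = 23, F = 17 + 8 = 25.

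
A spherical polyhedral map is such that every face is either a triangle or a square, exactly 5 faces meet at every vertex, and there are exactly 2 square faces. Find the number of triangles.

24

Let x be the number of triangles; then F = 2 + x.
Edge–face incidences: 2E = 4·2 + 3·x = 8 + 3x.
Every vertex has degree 5, so 5V = 2E.
Euler: V − E + F = 2 ⇒ (2E)/5 − E + (2 + x) = 2.
Multiply by 10: 2·(2E) − 5·(2E) + 10·(2 + x) = 20, i.e. 20 + 10x − 3·(8 + 3x) = 20.
Collecting terms: x − 4 = 20, so x = 24.
Then 2E = 8 + 3·24 = 80, so E = 40, V = 2E/5 = 16, F = 2 + 24 = 26.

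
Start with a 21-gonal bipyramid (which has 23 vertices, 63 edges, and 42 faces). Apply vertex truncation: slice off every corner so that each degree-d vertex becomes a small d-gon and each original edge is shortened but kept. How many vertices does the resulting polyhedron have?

Truncation replaces each original edge-end by a new vertex, so V′ = 2E = 126.
Each original edge survives, and each old vertex of degree d contributes d new edges; summing degrees gives Σd = 2E, so E′ = E + 2E = 3E = 189.
Each original face survives and each original vertex becomes one new face: F′ = F + V = 65.

126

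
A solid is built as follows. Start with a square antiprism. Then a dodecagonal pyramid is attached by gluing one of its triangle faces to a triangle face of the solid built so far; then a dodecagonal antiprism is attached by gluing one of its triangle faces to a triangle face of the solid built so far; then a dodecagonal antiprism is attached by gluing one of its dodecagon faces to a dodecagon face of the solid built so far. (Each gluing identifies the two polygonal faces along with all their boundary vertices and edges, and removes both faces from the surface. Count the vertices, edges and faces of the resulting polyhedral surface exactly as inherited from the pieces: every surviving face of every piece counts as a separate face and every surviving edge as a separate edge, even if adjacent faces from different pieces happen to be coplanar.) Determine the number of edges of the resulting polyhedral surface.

A square antiprism: V=8, E=16, F=10.
Attach a dodecagonal pyramid (V=13, E=24, F=13) along a 3-gon: merge 3 vertices and 3 edges, delete both glued faces → V=18, E=37, F=21.
Attach a dodecagonal antiprism (V=24, E=48, F=26) along a 3-gon: merge 3 vertices and 3 edges, delete both glued faces → V=39, E=82, F=45.
Attach a dodecagonal antiprism (V=24, E=48, F=26) along a 12-gon: merge 12 vertices and 12 edges, delete both glued faces → V=51, E=118, F=69.
Check: V − E + F = 51 − 118 + 69 = 2.

118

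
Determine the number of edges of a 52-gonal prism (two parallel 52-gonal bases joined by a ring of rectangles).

A prism on an n-gon has two n-gon bases and n rectangular sides: V = 2·52 = 104, E = 3·52 = 156, F = 52 + 2 = 54.

156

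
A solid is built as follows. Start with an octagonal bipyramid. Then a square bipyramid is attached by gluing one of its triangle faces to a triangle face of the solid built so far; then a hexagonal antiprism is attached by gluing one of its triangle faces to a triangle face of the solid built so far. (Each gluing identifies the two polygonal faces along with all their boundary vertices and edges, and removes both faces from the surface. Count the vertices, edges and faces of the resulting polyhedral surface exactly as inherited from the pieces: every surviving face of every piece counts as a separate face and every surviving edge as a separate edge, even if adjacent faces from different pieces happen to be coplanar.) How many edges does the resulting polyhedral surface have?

An octagonal bipyramid: V=10, E=24, F=16.
Attach a square bipyramid (V=6, E=12, F=8) along a 3-gon: merge 3 vertices and 3 edges, delete both glued faces → V=13, E=33, F=22.
Attach a hexagonal antiprism (V=12, E=24, F=14) along a 3-gon: merge 3 vertices and 3 edges, delete both glued faces → V=22, E=54, F=34.
Check: V − E + F = 22 − 54 + 34 = 2.

54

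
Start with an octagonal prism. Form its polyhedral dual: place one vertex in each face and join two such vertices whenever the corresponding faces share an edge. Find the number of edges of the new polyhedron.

24

The base solid has V = 16, E = 24, F = 10.
The dual swaps V and F and preserves E: V′ = F = 10, E′ = E = 24, F′ = V = 16.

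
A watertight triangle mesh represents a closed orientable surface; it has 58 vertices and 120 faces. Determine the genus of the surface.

2

Every face is a triangle, so 2E = 3·120 = 360, giving E = 180.
χ = V − E + F = 58 − 180 + 120 = -2.
For a closed orientable surface χ = 2 − 2g, so g = (2 − (-2))/2 = 2.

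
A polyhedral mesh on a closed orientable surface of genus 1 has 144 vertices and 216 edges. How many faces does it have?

72

For a closed orientable surface of genus 1, χ = 2 − 2·1 = 0.
F = 0 − V + E = 0 − 144 + 216 = 72.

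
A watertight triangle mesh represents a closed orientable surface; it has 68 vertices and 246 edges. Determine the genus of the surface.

Every face is a triangle and each edge borders two faces, so 3F = 2·246, giving F = 164.
χ = V − E + F = 68 − 246 + 164 = -14.
For a closed orientable surface χ = 2 − 2g, so g = (2 − (-14))/2 = 8.

8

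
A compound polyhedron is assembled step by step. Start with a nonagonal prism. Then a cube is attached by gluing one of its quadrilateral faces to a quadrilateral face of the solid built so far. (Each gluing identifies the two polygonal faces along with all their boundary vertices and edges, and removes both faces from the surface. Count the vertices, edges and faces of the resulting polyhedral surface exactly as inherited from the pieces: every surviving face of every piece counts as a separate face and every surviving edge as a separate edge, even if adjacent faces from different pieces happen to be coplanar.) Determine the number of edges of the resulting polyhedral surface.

A nonagonal prism: V=18, E=27, F=11.
Attach a cube (V=8, E=12, F=6) along a 4-gon: merge 4 vertices and 4 edges, delete both glued faces → V=22, E=35, F=15.
Check: V − E + F = 22 − 35 + 15 = 2.

35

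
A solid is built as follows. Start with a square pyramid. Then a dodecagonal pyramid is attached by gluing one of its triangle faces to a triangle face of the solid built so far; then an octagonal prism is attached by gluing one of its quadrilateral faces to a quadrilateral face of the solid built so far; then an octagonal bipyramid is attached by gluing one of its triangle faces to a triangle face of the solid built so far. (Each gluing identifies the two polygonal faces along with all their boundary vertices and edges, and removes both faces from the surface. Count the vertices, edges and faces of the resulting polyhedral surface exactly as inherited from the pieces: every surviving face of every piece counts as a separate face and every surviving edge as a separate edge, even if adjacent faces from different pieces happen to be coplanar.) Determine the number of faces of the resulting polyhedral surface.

38

A square pyramid: V=5, E=8, F=5.
Attach a dodecagonal pyramid (V=13, E=24, F=13) along a 3-gon: merge 3 vertices and 3 edges, delete both glued faces → V=15, E=29, F=16.
Attach an octagonal prism (V=16, E=24, F=10) along a 4-gon: merge 4 vertices and 4 edges, delete both glued faces → V=27, E=49, F=24.
Attach an octagonal bipyramid (V=10, E=24, F=16) along a 3-gon: merge 3 vertices and 3 edges, delete both glued faces → V=34, E=70, F=38.
Check: V − E + F = 34 − 70 + 38 = 2.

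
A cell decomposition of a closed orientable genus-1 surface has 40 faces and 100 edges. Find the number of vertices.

For a closed orientable surface of genus 1, χ = 2 − 2·1 = 0.
V = 0 + E − F = 0 + 100 − 40 = 60.

60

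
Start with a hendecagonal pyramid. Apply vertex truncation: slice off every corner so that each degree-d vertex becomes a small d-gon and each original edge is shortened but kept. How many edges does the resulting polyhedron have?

66

The base solid has V = 12, E = 22, F = 12.
Truncation replaces each original edge-end by a new vertex, so V′ = 2E = 44.
Each original edge survives, and each old vertex of degree d contributes d new edges; summing degrees gives Σd = 2E, so E′ = E + 2E = 3E = 66.
Each original face survives and each original vertex becomes one new face: F′ = F + V = 24.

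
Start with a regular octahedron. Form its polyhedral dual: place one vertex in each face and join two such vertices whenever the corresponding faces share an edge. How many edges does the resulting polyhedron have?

12

The base solid has V = 6, E = 12, F = 8.
The dual swaps V and F and preserves E: V′ = F = 8, E′ = E = 12, F′ = V = 6.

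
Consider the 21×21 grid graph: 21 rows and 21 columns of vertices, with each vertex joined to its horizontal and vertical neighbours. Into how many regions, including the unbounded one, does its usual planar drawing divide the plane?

401

The grid has V = 21·21 = 441 vertices and E = 21·20 + 21·20 = 840 edges.
F = 2 − V + E = 2 − 441 + 840 = 401.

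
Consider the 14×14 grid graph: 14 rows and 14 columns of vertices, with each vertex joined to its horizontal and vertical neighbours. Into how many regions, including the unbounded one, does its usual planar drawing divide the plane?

The grid has V = 14·14 = 196 vertices and E = 14·13 + 14·13 = 364 edges.
F = 2 − V + E = 2 − 196 + 364 = 170.

170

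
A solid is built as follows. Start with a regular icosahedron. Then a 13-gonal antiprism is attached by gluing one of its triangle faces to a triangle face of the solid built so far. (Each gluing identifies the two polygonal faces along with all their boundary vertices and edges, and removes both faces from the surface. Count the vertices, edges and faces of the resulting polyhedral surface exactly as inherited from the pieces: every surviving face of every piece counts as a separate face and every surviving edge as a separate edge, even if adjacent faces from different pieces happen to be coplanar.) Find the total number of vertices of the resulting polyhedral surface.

A regular icosahedron: V=12, E=30, F=20.
Attach a 13-gonal antiprism (V=26, E=52, F=28) along a 3-gon: merge 3 vertices and 3 edges, delete both glued faces → V=35, E=79, F=46.
Check: V − E + F = 35 − 79 + 46 = 2.

35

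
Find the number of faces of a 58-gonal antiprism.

An antiprism on an n-gon has two n-gon caps and 2n triangles: V = 2·58 = 116, E = 4·58 = 232, F = 2·58 + 2 = 118.

118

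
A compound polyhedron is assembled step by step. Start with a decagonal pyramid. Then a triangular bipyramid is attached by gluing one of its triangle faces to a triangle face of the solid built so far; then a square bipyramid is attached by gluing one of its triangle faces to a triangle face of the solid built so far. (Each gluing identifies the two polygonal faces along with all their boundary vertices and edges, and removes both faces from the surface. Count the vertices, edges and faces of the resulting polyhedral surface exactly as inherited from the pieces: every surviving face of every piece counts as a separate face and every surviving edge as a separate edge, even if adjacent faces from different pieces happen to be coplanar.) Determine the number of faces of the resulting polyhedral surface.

A decagonal pyramid: V=11, E=20, F=11.
Attach a triangular bipyramid (V=5, E=9, F=6) along a 3-gon: merge 3 vertices and 3 edges, delete both glued faces → V=13, E=26, F=15.
Attach a square bipyramid (V=6, E=12, F=8) along a 3-gon: merge 3 vertices and 3 edges, delete both glued faces → V=16, E=35, F=21.
Check: V − E + F = 16 − 35 + 21 = 2.

21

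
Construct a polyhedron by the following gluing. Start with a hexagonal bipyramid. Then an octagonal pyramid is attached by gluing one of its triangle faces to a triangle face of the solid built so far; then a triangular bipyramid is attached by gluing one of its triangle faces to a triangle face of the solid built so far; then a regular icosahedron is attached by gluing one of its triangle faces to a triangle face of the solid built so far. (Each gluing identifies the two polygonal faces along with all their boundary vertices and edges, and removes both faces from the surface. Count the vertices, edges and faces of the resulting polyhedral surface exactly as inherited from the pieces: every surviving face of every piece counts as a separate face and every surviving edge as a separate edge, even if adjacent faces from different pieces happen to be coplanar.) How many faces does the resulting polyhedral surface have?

A hexagonal bipyramid: V=8, E=18, F=12.
Attach an octagonal pyramid (V=9, E=16, F=9) along a 3-gon: merge 3 vertices and 3 edges, delete both glued faces → V=14, E=31, F=19.
Attach a triangular bipyramid (V=5, E=9, F=6) along a 3-gon: merge 3 vertices and 3 edges, delete both glued faces → V=16, E=37, F=23.
Attach a regular icosahedron (V=12, E=30, F=20) along a 3-gon: merge 3 vertices and 3 edges, delete both glued faces → V=25, E=64, F=41.
Check: V − E + F = 25 − 64 + 41 = 2.

41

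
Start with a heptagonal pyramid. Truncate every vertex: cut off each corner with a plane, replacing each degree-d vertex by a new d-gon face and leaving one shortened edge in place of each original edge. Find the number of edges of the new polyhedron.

The base solid has V = 8, E = 14, F = 8.
Truncation replaces each original edge-end by a new vertex, so V′ = 2E = 28.
Each original edge survives, and each old vertex of degree d contributes d new edges; summing degrees gives Σd = 2E, so E′ = E + 2E = 3E = 42.
Each original face survives and each original vertex becomes one new face: F′ = F + V = 16.

42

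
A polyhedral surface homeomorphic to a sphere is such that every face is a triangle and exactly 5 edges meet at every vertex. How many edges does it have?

Each face has 3 edges and each edge borders two faces, so 2E = 3F.
Each vertex has degree 5, so 5V = 2E and hence V = 3F/5.
Euler: V − E + F = 2 ⇒ (3F/5) − (3F/2) + F = 2.
Multiply by 10: (6 − 15 + 10)F = 20, i.e. 1F = 20.
So F = 20, E = 3·20/2 = 30, V = 3·20/5 = 12.

30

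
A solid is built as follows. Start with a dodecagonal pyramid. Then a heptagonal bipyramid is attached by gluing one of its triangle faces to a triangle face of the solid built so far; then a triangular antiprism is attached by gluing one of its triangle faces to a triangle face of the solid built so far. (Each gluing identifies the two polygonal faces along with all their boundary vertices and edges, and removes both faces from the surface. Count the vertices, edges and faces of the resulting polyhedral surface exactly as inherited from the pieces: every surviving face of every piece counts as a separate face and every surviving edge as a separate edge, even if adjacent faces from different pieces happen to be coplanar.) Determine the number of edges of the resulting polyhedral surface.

51

A dodecagonal pyramid: V=13, E=24, F=13.
Attach a heptagonal bipyramid (V=9, E=21, F=14) along a 3-gon: merge 3 vertices and 3 edges, delete both glued faces → V=19, E=42, F=25.
Attach a triangular antiprism (V=6, E=12, F=8) along a 3-gon: merge 3 vertices and 3 edges, delete both glued faces → V=22, E=51, F=31.
Check: V − E + F = 22 − 51 + 31 = 2.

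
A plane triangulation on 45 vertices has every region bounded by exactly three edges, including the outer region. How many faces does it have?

In a plane triangulation 3F = 2E and V − E + F = 2, so F = 2V − 4 = 2·45 − 4 = 86.

86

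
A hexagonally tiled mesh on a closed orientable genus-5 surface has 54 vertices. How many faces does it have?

31

χ = 2 − 2·5 = -8, and every face is a hexagon so 6F = 2E.
V − E + F = -8 with E = 6F/2 gives 54 − (6/2 − 1)·F = -8, so F = 31 and E = 93.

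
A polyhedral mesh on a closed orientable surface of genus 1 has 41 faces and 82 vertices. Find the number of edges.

123

For a closed orientable surface of genus 1, χ = 2 − 2·1 = 0.
E = V + F − (0) = 82 + 41 − (0) = 123.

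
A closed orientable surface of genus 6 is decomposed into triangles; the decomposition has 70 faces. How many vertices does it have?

χ = 2 − 2·6 = -10, and every face is a triangle so 3F = 2E.
E = 3·70/2 = 105. Then V = -10 + E − F = -10 + 105 − 70 = 25.

25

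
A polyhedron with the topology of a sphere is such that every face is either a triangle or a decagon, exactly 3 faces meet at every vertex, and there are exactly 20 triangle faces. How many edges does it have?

Let x be the number of decagons; then F = 20 + x.
Edge–face incidences: 2E = 3·20 + 10·x = 60 + 10x.
Every vertex has degree 3, so 3V = 2E.
Euler: V − E + F = 2 ⇒ (2E)/3 − E + (20 + x) = 2.
Multiply by 6: 2·(2E) − 3·(2E) + 6·(20 + x) = 12, i.e. 120 + 6x − (60 + 10x) = 12.
Collecting terms: −4x + 60 = 12, so −4x = −48, so x = 12.
Then 2E = 60 + 10·12 = 180, so E = 90, V = 2E/3 = 60, F = 20 + 12 = 32.

90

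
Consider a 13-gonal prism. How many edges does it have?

A prism on an n-gon has two n-gon bases and n rectangular sides: V = 2·13 = 26, E = 3·13 = 39, F = 13 + 2 = 15.

39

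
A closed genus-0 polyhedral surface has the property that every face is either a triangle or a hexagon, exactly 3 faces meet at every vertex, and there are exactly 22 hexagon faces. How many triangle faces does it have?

Let x be the number of triangles; then F = 22 + x.
Edge–face incidences: 2E = 6·22 + 3·x = 132 + 3x.
Every vertex has degree 3, so 3V = 2E.
Euler: V − E + F = 2 ⇒ (2E)/3 − E + (22 + x) = 2.
Multiply by 6: 2·(2E) − 3·(2E) + 6·(22 + x) = 12, i.e. 132 + 6x − (132 + 3x) = 12.
Collecting terms: 3x = 12, so x = 4.
Then 2E = 132 + 3·4 = 144, so E = 72, V = 2E/3 = 48, F = 22 + 4 = 26.

4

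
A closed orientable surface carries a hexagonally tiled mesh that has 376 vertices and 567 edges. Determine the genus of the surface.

Every face is a hexagon and each edge borders two faces, so 6F = 2·567, giving F = 189.
χ = V − E + F = 376 − 567 + 189 = -2.
For a closed orientable surface χ = 2 − 2g, so g = (2 − (-2))/2 = 2.

2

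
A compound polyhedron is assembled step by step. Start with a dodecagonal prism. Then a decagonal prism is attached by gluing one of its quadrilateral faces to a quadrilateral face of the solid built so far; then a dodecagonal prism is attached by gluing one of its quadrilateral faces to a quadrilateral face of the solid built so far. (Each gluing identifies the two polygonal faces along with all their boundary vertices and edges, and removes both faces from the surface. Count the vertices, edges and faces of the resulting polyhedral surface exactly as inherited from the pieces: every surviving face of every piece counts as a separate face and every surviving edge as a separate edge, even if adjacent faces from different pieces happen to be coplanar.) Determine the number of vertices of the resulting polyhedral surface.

60

A dodecagonal prism: V=24, E=36, F=14.
Attach a decagonal prism (V=20, E=30, F=12) along a 4-gon: merge 4 vertices and 4 edges, delete both glued faces → V=40, E=62, F=24.
Attach a dodecagonal prism (V=24, E=36, F=14) along a 4-gon: merge 4 vertices and 4 edges, delete both glued faces → V=60, E=94, F=36.
Check: V − E + F = 60 − 94 + 36 = 2.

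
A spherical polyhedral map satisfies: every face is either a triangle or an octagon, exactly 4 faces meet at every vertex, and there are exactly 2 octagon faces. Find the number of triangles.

Let x be the number of triangles; then F = 2 + x.
Edge–face incidences: 2E = 8·2 + 3·x = 16 + 3x.
Every vertex has degree 4, so 4V = 2E.
Euler: V − E + F = 2 ⇒ (2E)/4 − E + (2 + x) = 2.
Multiply by 8: 2·(2E) − 4·(2E) + 8·(2 + x) = 16, i.e. 16 + 8x − 2·(16 + 3x) = 16.
Collecting terms: 2x − 16 = 16, so 2x = 32, so x = 16.
Then 2E = 16 + 3·16 = 64, so E = 32, V = 2E/4 = 16, F = 2 + 16 = 18.

16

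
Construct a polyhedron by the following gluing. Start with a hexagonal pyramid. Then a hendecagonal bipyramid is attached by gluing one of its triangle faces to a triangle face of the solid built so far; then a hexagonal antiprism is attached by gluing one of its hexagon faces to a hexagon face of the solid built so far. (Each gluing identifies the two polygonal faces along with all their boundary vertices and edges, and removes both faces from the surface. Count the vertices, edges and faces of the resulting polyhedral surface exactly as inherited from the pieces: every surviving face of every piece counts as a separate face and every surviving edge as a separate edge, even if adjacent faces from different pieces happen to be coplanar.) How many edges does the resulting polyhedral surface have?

60

A hexagonal pyramid: V=7, E=12, F=7.
Attach a hendecagonal bipyramid (V=13, E=33, F=22) along a 3-gon: merge 3 vertices and 3 edges, delete both glued faces → V=17, E=42, F=27.
Attach a hexagonal antiprism (V=12, E=24, F=14) along a 6-gon: merge 6 vertices and 6 edges, delete both glued faces → V=23, E=60, F=39.
Check: V − E + F = 23 − 60 + 39 = 2.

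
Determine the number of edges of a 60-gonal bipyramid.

180

A bipyramid over an n-gon has 2n triangular faces and n + 2 vertices: V = 60 + 2 = 62, E = 3·60 = 180, F = 2·60 = 120.
Check: V − E + F = 62 − 180 + 120 = 2.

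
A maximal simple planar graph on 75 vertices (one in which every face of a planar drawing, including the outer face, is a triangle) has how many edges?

In a plane triangulation 3F = 2E and V − E + F = 2, so E = 3V − 6 = 3·75 − 6 = 219.

219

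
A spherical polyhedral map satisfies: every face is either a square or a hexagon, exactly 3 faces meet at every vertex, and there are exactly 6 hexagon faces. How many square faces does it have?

6

Let x be the number of squares; then F = 6 + x.
Edge–face incidences: 2E = 6·6 + 4·x = 36 + 4x.
Every vertex has degree 3, so 3V = 2E.
Euler: V − E + F = 2 ⇒ (2E)/3 − E + (6 + x) = 2.
Multiply by 6: 2·(2E) − 3·(2E) + 6·(6 + x) = 12, i.e. 36 + 6x − (36 + 4x) = 12.
Collecting terms: 2x = 12, so x = 6.
Then 2E = 36 + 4·6 = 60, so E = 30, V = 2E/3 = 20, F = 6 + 6 = 12.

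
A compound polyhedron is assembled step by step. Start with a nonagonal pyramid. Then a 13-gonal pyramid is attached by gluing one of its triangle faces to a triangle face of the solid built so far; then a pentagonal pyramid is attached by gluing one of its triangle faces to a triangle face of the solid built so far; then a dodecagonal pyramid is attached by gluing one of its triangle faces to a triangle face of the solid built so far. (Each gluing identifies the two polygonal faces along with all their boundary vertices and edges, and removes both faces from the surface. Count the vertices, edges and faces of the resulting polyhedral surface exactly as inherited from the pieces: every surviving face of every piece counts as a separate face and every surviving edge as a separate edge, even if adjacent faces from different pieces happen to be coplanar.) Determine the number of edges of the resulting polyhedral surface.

69

A nonagonal pyramid: V=10, E=18, F=10.
Attach a 13-gonal pyramid (V=14, E=26, F=14) along a 3-gon: merge 3 vertices and 3 edges, delete both glued faces → V=21, E=41, F=22.
Attach a pentagonal pyramid (V=6, E=10, F=6) along a 3-gon: merge 3 vertices and 3 edges, delete both glued faces → V=24, E=48, F=26.
Attach a dodecagonal pyramid (V=13, E=24, F=13) along a 3-gon: merge 3 vertices and 3 edges, delete both glued faces → V=34, E=69, F=37.
Check: V − E + F = 34 − 69 + 37 = 2.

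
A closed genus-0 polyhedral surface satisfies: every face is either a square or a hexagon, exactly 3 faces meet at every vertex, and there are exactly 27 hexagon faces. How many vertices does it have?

62

Let x be the number of squares; then F = 27 + x.
Edge–face incidences: 2E = 6·27 + 4·x = 162 + 4x.
Every vertex has degree 3, so 3V = 2E.
Euler: V − E + F = 2 ⇒ (2E)/3 − E + (27 + x) = 2.
Multiply by 6: 2·(2E) − 3·(2E) + 6·(27 + x) = 12, i.e. 162 + 6x − (162 + 4x) = 12.
Collecting terms: 2x = 12, so x = 6.
Then 2E = 162 + 4·6 = 186, so E = 93, V = 2E/3 = 62, F = 27 + 6 = 33.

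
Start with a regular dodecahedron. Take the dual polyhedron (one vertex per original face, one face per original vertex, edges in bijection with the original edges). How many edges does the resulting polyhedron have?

The base solid has V = 20, E = 30, F = 12.
The dual swaps V and F and preserves E: V′ = F = 12, E′ = E = 30, F′ = V = 20.

30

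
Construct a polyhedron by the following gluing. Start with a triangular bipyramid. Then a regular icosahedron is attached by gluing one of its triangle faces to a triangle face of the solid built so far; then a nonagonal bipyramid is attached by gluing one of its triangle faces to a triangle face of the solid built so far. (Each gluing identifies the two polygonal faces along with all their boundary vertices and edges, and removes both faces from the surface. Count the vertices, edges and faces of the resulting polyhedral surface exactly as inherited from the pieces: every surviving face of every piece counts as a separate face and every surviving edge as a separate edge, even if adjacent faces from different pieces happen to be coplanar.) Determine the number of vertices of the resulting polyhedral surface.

22

A triangular bipyramid: V=5, E=9, F=6.
Attach a regular icosahedron (V=12, E=30, F=20) along a 3-gon: merge 3 vertices and 3 edges, delete both glued faces → V=14, E=36, F=24.
Attach a nonagonal bipyramid (V=11, E=27, F=18) along a 3-gon: merge 3 vertices and 3 edges, delete both glued faces → V=22, E=60, F=40.
Check: V − E + F = 22 − 60 + 40 = 2.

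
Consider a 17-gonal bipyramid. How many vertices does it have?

19

A bipyramid over an n-gon has 2n triangular faces and n + 2 vertices: V = 17 + 2 = 19, E = 3·17 = 51, F = 2·17 = 34.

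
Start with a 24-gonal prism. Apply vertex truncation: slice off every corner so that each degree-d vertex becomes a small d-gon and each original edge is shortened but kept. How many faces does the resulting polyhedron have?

74

The base solid has V = 48, E = 72, F = 26.
Truncation replaces each original edge-end by a new vertex, so V′ = 2E = 144.
Each original edge survives, and each old vertex of degree d contributes d new edges; summing degrees gives Σd = 2E, so E′ = E + 2E = 3E = 216.
Each original face survives and each original vertex becomes one new face: F′ = F + V = 74.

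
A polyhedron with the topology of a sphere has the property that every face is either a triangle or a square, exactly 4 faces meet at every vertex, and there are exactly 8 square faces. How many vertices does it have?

Let x be the number of triangles; then F = 8 + x.
Edge–face incidences: 2E = 4·8 + 3·x = 32 + 3x.
Every vertex has degree 4, so 4V = 2E.
Euler: V − E + F = 2 ⇒ (2E)/4 − E + (8 + x) = 2.
Multiply by 8: 2·(2E) − 4·(2E) + 8·(8 + x) = 16, i.e. 64 + 8x − 2·(32 + 3x) = 16.
Collecting terms: 2x = 16, so x = 8.
Then 2E = 32 + 3·8 = 56, so E = 28, V = 2E/4 = 14, F = 8 + 8 = 16.

14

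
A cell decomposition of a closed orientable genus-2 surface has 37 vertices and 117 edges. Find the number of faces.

For a closed orientable surface of genus 2, χ = 2 − 2·2 = -2.
F = -2 − V + E = -2 − 37 + 117 = 78.

78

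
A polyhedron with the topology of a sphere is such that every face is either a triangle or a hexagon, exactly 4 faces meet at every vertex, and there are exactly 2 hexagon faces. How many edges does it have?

Let x be the number of triangles; then F = 2 + x.
Edge–face incidences: 2E = 6·2 + 3·x = 12 + 3x.
Every vertex has degree 4, so 4V = 2E.
Euler: V − E + F = 2 ⇒ (2E)/4 − E + (2 + x) = 2.
Multiply by 8: 2·(2E) − 4·(2E) + 8·(2 + x) = 16, i.e. 16 + 8x − 2·(12 + 3x) = 16.
Collecting terms: 2x − 8 = 16, so 2x = 24, so x = 12.
Then 2E = 12 + 3·12 = 48, so E = 24, V = 2E/4 = 12, F = 2 + 12 = 14.

24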